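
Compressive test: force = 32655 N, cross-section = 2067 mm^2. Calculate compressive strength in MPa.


CS = 32655 / 2067 = 15.8 MPa

15.8


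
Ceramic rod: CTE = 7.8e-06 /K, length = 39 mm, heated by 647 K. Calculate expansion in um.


dL = 7.8e-06 * 39 * 647 * 1000 = 196.817 um

196.817


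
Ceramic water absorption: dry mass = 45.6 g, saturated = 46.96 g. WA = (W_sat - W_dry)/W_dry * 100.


WA = (46.96 - 45.6) / 45.6 * 100 = 2.98%

2.98


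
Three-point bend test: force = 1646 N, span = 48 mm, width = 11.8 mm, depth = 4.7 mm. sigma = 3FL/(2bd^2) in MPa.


sigma = 3*1646*48/(2*11.8*4.7^2) = 454.7 MPa

454.7


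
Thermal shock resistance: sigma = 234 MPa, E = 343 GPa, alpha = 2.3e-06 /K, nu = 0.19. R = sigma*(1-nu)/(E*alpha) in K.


R = 234*(1-0.19)/(343*1000*2.3e-06) = 240 K

240


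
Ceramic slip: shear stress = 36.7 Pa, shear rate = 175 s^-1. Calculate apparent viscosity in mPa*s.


eta = tau/gamma * 1000 = 36.7/175 * 1000 = 209.7 mPa*s

209.7


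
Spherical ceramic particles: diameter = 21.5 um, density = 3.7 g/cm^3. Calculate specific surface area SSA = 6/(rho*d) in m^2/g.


SSA = 6 / (3.7 * 21.5) = 0.075 m^2/g

0.075


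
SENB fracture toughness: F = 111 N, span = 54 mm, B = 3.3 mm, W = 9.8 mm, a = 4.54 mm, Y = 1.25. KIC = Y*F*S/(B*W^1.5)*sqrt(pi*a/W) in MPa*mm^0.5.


KIC = 1.25*111*54/(3.3*9.8^1.5)*sqrt(pi*4.54/9.8) = 89.28

89.28


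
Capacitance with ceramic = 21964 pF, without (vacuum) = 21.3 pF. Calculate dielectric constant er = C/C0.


er = 21964 / 21.3 = 1031.17

1031.17


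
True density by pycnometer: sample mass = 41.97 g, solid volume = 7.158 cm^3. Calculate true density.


TD = 41.97 / 7.158 = 5.863 g/cm^3

5.863


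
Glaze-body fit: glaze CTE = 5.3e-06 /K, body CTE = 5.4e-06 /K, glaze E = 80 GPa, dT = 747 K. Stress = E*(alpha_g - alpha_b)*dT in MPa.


Stress = 80*1000*(5.3e-06 - 5.4e-06)*747 = -6.0 MPa

-6.0


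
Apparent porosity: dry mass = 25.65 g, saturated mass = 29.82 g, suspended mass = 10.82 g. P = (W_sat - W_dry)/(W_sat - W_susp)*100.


P = (29.82 - 25.65) / (29.82 - 10.82) * 100 = 4.17 / 19.0 * 100 = 21.9%

21.9


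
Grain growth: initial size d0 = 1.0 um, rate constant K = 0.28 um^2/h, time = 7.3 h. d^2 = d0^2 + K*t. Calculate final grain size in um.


d^2 = 1.0^2 + 0.28*7.3 = 3.044
d = sqrt(3.044) = 1.74 um

1.74


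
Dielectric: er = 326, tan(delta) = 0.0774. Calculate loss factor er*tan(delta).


Loss = 326 * 0.0774 = 25.232

25.232


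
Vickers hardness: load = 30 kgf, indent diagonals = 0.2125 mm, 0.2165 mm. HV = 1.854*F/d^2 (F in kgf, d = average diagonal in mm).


d_avg = (0.2125+0.2165)/2 = 0.2145 mm
HV = 1.854*30/0.2145^2 = 1209

1209


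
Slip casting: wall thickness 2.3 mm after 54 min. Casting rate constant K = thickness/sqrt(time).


K = 2.3 / sqrt(54) = 2.3 / 7.3485 = 0.313 mm/min^0.5

0.313


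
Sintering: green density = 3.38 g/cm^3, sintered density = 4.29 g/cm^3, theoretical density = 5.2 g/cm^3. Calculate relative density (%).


Relative = 4.29 / 5.2 * 100 = 82.5%

82.5


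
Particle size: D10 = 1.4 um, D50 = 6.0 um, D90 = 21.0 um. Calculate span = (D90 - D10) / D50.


Span = (21.0 - 1.4) / 6.0 = 19.6 / 6.0 = 3.267

3.267


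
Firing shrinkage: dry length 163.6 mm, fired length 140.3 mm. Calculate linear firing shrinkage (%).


FS = (163.6 - 140.3) / 163.6 * 100 = 14.24%

14.24


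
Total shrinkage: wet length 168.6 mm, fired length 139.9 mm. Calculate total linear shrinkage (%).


TS = (168.6 - 139.9) / 168.6 * 100 = 17.02%

17.02


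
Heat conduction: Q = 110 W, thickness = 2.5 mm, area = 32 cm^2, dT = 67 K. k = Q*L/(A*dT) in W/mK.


k = 110*2.5/1000/(32/10000*67) = 1.28 W/mK

1.28


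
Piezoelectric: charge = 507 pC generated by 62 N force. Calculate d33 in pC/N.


d33 = 507 / 62 = 8.2 pC/N

8.2


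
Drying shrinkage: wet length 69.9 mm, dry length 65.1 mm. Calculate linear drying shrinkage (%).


DS = (69.9 - 65.1) / 69.9 * 100 = 6.87%

6.87


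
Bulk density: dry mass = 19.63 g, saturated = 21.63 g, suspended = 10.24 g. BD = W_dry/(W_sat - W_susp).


BD = 19.63 / (21.63 - 10.24) = 19.63 / 11.39 = 1.723 g/cm^3

1.723


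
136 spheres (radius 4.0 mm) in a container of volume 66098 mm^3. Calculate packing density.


V_sphere = 4/3*pi*4.0^3 = 268.0826 mm^3
Total V = 136*268.0826 = 36459.2336 mm^3
PD = 36459.2336 / 66098 = 0.552

0.552


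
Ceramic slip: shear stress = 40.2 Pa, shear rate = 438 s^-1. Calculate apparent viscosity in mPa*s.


eta = tau/gamma * 1000 = 40.2/438 * 1000 = 91.8 mPa*s

91.8


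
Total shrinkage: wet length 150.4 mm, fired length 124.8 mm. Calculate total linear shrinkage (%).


TS = (150.4 - 124.8) / 150.4 * 100 = 17.02%

17.02


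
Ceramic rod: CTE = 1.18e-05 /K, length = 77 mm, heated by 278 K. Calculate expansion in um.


dL = 1.18e-05 * 77 * 278 * 1000 = 252.591 um

252.591


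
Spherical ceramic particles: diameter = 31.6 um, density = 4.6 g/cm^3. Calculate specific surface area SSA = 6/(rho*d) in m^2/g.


SSA = 6 / (4.6 * 31.6) = 0.041 m^2/g

0.041


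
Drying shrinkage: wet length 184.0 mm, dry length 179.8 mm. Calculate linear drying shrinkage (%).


DS = (184.0 - 179.8) / 184.0 * 100 = 2.28%

2.28


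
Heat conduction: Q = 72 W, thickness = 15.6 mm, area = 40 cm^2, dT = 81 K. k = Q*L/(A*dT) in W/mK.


k = 72*15.6/1000/(40/10000*81) = 3.47 W/mK

3.47


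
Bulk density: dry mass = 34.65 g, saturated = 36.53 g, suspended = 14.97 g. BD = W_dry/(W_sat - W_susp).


BD = 34.65 / (36.53 - 14.97) = 34.65 / 21.56 = 1.607 g/cm^3

1.607


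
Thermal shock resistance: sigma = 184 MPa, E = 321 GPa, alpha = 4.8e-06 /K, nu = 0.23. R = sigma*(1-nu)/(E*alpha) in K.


R = 184*(1-0.23)/(321*1000*4.8e-06) = 92 K

92


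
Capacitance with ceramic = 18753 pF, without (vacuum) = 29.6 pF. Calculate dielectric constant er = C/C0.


er = 18753 / 29.6 = 633.55

633.55


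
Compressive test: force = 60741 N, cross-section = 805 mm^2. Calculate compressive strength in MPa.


CS = 60741 / 805 = 75.5 MPa

75.5


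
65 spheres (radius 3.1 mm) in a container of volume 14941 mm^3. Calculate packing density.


V_sphere = 4/3*pi*3.1^3 = 124.7882 mm^3
Total V = 65*124.7882 = 8111.233 mm^3
PD = 8111.233 / 14941 = 0.543

0.543


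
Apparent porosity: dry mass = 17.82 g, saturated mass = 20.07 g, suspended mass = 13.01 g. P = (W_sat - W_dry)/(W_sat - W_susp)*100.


P = (20.07 - 17.82) / (20.07 - 13.01) * 100 = 2.25 / 7.06 * 100 = 31.9%

31.9


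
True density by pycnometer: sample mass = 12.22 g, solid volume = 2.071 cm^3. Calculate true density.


TD = 12.22 / 2.071 = 5.901 g/cm^3

5.901


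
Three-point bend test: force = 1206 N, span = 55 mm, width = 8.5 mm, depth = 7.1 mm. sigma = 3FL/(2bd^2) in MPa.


sigma = 3*1206*55/(2*8.5*7.1^2) = 232.2 MPa

232.2


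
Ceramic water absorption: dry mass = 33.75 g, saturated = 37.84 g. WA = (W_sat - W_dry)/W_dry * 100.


WA = (37.84 - 33.75) / 33.75 * 100 = 12.12%

12.12


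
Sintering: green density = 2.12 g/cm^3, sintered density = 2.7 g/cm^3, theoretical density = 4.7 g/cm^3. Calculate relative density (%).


Relative = 2.7 / 4.7 * 100 = 57.4%

57.4


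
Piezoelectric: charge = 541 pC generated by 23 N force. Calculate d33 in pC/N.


d33 = 541 / 23 = 23.5 pC/N

23.5


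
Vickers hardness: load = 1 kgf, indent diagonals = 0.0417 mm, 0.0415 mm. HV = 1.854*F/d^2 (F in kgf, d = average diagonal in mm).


d_avg = (0.0417+0.0415)/2 = 0.0416 mm
HV = 1.854*1/0.0416^2 = 1071

1071


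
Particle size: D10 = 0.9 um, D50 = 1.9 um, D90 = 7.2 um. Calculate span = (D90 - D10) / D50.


Span = (7.2 - 0.9) / 1.9 = 6.3 / 1.9 = 3.316

3.316


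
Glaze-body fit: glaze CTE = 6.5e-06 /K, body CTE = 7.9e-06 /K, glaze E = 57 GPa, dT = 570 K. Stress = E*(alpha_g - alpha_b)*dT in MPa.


Stress = 57*1000*(6.5e-06 - 7.9e-06)*570 = -45.5 MPa

-45.5


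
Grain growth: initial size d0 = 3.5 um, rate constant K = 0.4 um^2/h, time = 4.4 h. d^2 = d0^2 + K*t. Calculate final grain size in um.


d^2 = 3.5^2 + 0.4*4.4 = 14.01
d = sqrt(14.01) = 3.74 um

3.74


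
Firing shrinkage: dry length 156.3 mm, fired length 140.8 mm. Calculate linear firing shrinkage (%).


FS = (156.3 - 140.8) / 156.3 * 100 = 9.92%

9.92


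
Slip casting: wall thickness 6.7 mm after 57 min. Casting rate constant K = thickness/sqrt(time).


K = 6.7 / sqrt(57) = 6.7 / 7.5498 = 0.887 mm/min^0.5

0.887


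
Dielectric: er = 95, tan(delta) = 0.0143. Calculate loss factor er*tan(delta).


Loss = 95 * 0.0143 = 1.359

1.359


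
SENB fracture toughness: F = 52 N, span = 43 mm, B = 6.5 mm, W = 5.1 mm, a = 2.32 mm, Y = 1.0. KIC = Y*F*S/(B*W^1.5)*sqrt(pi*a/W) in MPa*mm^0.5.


KIC = 1.0*52*43/(6.5*5.1^1.5)*sqrt(pi*2.32/5.1) = 35.71

35.71


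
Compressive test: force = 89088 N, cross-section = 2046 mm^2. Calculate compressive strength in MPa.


CS = 89088 / 2046 = 43.5 MPa

43.5


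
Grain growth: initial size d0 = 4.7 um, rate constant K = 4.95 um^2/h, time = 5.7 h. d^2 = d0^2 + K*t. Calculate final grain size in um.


d^2 = 4.7^2 + 4.95*5.7 = 50.305
d = sqrt(50.305) = 7.09 um

7.09


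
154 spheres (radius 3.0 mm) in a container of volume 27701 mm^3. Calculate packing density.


V_sphere = 4/3*pi*3.0^3 = 113.0973 mm^3
Total V = 154*113.0973 = 17416.9842 mm^3
PD = 17416.9842 / 27701 = 0.629

0.629


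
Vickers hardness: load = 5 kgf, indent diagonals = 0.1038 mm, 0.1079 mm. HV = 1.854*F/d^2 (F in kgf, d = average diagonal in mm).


d_avg = (0.1038+0.1079)/2 = 0.10585 mm
HV = 1.854*5/0.10585^2 = 827

827


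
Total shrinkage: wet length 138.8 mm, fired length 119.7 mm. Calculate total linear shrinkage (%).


TS = (138.8 - 119.7) / 138.8 * 100 = 13.76%

13.76


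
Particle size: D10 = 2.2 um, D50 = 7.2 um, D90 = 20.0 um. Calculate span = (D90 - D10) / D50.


Span = (20.0 - 2.2) / 7.2 = 17.8 / 7.2 = 2.472

2.472


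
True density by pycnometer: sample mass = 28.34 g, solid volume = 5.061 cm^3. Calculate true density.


TD = 28.34 / 5.061 = 5.6 g/cm^3

5.6


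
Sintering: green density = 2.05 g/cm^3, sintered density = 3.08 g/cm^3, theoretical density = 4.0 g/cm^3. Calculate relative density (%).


Relative = 3.08 / 4.0 * 100 = 77.0%

77.0


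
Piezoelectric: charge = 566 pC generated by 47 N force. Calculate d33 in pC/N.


d33 = 566 / 47 = 12.0 pC/N

12.0


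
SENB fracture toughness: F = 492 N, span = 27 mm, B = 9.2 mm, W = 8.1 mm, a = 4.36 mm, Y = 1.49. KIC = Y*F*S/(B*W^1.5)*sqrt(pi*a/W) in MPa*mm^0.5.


KIC = 1.49*492*27/(9.2*8.1^1.5)*sqrt(pi*4.36/8.1) = 121.36

121.36


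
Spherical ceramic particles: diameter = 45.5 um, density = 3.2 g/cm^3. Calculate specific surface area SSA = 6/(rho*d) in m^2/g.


SSA = 6 / (3.2 * 45.5) = 0.041 m^2/g

0.041


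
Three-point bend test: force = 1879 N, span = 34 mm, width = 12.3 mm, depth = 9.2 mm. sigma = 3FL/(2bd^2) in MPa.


sigma = 3*1879*34/(2*12.3*9.2^2) = 92.0 MPa

92.0


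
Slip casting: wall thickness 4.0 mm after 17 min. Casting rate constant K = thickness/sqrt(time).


K = 4.0 / sqrt(17) = 4.0 / 4.1231 = 0.97 mm/min^0.5

0.97


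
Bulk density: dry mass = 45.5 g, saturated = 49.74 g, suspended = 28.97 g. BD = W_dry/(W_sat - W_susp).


BD = 45.5 / (49.74 - 28.97) = 45.5 / 20.77 = 2.191 g/cm^3

2.191


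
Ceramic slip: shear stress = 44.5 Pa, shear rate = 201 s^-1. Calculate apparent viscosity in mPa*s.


eta = tau/gamma * 1000 = 44.5/201 * 1000 = 221.4 mPa*s

221.4


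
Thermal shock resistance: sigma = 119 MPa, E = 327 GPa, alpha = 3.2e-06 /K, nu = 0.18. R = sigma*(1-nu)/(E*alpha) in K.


R = 119*(1-0.18)/(327*1000*3.2e-06) = 93 K

93


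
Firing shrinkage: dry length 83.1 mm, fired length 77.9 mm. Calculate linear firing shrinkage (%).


FS = (83.1 - 77.9) / 83.1 * 100 = 6.26%

6.26


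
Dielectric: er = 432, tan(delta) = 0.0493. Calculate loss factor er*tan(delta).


Loss = 432 * 0.0493 = 21.298

21.298


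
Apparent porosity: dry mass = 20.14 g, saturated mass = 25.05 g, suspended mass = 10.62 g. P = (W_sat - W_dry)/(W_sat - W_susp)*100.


P = (25.05 - 20.14) / (25.05 - 10.62) * 100 = 4.91 / 14.43 * 100 = 34.0%

34.0


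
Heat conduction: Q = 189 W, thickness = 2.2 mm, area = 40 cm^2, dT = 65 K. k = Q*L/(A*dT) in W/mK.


k = 189*2.2/1000/(40/10000*65) = 1.6 W/mK

1.6


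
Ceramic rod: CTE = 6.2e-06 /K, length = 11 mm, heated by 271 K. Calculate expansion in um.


dL = 6.2e-06 * 11 * 271 * 1000 = 18.482 um

18.482


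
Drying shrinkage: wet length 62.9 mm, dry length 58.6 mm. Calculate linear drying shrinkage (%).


DS = (62.9 - 58.6) / 62.9 * 100 = 6.84%

6.84


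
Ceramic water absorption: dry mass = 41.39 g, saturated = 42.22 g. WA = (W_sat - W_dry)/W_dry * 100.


WA = (42.22 - 41.39) / 41.39 * 100 = 2.01%

2.01


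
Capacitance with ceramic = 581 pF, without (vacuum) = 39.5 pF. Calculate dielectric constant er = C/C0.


er = 581 / 39.5 = 14.71

14.71


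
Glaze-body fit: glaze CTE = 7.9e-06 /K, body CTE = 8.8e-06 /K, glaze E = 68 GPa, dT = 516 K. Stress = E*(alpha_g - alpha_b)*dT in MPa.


Stress = 68*1000*(7.9e-06 - 8.8e-06)*516 = -31.6 MPa

-31.6


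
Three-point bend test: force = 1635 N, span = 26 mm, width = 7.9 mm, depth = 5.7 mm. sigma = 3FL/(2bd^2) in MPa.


sigma = 3*1635*26/(2*7.9*5.7^2) = 248.4 MPa

248.4


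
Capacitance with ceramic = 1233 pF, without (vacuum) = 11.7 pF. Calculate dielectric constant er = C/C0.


er = 1233 / 11.7 = 105.38

105.38


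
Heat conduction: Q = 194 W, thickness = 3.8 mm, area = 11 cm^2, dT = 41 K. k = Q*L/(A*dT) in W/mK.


k = 194*3.8/1000/(11/10000*41) = 16.35 W/mK

16.35


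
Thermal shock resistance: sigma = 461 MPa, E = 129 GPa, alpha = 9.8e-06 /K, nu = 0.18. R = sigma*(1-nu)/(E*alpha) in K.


R = 461*(1-0.18)/(129*1000*9.8e-06) = 299 K

299


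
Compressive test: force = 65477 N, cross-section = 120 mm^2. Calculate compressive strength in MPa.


CS = 65477 / 120 = 545.6 MPa

545.6


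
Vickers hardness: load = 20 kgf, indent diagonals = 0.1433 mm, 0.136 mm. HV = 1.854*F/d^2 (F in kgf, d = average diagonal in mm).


d_avg = (0.1433+0.136)/2 = 0.13965 mm
HV = 1.854*20/0.13965^2 = 1901

1901


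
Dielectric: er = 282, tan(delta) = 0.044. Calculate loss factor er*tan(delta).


Loss = 282 * 0.044 = 12.408

12.408


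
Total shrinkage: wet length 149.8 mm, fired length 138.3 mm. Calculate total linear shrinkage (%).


TS = (149.8 - 138.3) / 149.8 * 100 = 7.68%

7.68


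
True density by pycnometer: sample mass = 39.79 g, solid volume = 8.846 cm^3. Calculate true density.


TD = 39.79 / 8.846 = 4.498 g/cm^3

4.498


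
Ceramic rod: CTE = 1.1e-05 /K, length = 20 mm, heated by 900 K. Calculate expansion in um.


dL = 1.1e-05 * 20 * 900 * 1000 = 198.0 um

198.0


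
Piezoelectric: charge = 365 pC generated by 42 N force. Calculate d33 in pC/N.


d33 = 365 / 42 = 8.7 pC/N

8.7


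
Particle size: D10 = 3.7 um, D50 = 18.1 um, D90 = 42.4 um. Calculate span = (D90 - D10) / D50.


Span = (42.4 - 3.7) / 18.1 = 38.7 / 18.1 = 2.138

2.138


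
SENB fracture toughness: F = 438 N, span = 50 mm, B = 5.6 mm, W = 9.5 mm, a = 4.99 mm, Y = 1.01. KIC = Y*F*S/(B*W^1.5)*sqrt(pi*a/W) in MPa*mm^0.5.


KIC = 1.01*438*50/(5.6*9.5^1.5)*sqrt(pi*4.99/9.5) = 173.28

173.28


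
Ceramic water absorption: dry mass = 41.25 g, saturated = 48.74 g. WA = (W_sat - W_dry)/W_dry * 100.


WA = (48.74 - 41.25) / 41.25 * 100 = 18.16%

18.16


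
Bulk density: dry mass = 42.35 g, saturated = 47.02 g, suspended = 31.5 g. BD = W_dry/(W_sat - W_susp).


BD = 42.35 / (47.02 - 31.5) = 42.35 / 15.52 = 2.729 g/cm^3

2.729


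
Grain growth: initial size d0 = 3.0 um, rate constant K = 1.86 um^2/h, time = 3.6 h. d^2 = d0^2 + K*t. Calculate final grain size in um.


d^2 = 3.0^2 + 1.86*3.6 = 15.696
d = sqrt(15.696) = 3.96 um

3.96


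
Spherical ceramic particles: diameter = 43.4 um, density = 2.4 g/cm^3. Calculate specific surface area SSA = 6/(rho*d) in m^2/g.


SSA = 6 / (2.4 * 43.4) = 0.058 m^2/g

0.058


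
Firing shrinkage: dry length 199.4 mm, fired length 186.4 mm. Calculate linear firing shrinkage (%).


FS = (199.4 - 186.4) / 199.4 * 100 = 6.52%

6.52


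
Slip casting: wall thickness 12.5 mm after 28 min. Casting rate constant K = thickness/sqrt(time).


K = 12.5 / sqrt(28) = 12.5 / 5.2915 = 2.362 mm/min^0.5

2.362


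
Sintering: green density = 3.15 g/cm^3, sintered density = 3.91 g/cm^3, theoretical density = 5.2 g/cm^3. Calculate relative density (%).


Relative = 3.91 / 5.2 * 100 = 75.2%

75.2


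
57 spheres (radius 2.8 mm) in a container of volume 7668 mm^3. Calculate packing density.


V_sphere = 4/3*pi*2.8^3 = 91.9523 mm^3
Total V = 57*91.9523 = 5241.2811 mm^3
PD = 5241.2811 / 7668 = 0.684

0.684


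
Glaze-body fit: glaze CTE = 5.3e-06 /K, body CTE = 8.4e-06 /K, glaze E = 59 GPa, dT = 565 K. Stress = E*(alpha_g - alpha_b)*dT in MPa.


Stress = 59*1000*(5.3e-06 - 8.4e-06)*565 = -103.3 MPa

-103.3


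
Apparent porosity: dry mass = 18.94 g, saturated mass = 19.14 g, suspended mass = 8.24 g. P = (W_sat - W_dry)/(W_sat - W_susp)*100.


P = (19.14 - 18.94) / (19.14 - 8.24) * 100 = 0.2 / 10.9 * 100 = 1.8%

1.8


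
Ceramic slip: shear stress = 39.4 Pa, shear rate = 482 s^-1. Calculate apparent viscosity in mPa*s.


eta = tau/gamma * 1000 = 39.4/482 * 1000 = 81.7 mPa*s

81.7


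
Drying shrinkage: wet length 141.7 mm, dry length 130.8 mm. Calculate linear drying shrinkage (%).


DS = (141.7 - 130.8) / 141.7 * 100 = 7.69%

7.69


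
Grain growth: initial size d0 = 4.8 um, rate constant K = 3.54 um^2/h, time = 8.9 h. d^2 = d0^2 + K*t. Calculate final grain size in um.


d^2 = 4.8^2 + 3.54*8.9 = 54.546
d = sqrt(54.546) = 7.39 um

7.39


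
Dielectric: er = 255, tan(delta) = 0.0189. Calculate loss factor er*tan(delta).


Loss = 255 * 0.0189 = 4.82

4.82


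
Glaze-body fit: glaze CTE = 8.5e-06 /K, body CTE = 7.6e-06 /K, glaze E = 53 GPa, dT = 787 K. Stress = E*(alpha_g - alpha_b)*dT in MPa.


Stress = 53*1000*(8.5e-06 - 7.6e-06)*787 = 37.5 MPa

37.5


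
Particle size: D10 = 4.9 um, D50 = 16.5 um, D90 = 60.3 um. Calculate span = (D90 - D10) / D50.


Span = (60.3 - 4.9) / 16.5 = 55.4 / 16.5 = 3.358

3.358


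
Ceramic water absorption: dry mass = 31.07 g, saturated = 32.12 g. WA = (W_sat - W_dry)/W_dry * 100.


WA = (32.12 - 31.07) / 31.07 * 100 = 3.38%

3.38


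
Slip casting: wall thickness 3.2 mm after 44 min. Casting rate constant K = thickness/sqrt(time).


K = 3.2 / sqrt(44) = 3.2 / 6.6332 = 0.482 mm/min^0.5

0.482


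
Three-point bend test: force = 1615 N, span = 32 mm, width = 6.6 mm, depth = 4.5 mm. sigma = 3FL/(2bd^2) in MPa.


sigma = 3*1615*32/(2*6.6*4.5^2) = 580.0 MPa

580.0


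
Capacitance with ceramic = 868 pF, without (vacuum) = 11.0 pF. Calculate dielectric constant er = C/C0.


er = 868 / 11.0 = 78.91

78.91


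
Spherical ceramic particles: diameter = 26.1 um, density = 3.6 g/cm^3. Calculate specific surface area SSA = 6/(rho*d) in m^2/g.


SSA = 6 / (3.6 * 26.1) = 0.064 m^2/g

0.064


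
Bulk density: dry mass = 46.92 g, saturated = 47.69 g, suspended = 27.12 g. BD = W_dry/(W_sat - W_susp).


BD = 46.92 / (47.69 - 27.12) = 46.92 / 20.57 = 2.281 g/cm^3

2.281


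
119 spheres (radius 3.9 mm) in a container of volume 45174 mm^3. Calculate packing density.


V_sphere = 4/3*pi*3.9^3 = 248.4748 mm^3
Total V = 119*248.4748 = 29568.5012 mm^3
PD = 29568.5012 / 45174 = 0.655

0.655


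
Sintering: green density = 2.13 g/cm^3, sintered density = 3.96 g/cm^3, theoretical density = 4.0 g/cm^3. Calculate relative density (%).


Relative = 3.96 / 4.0 * 100 = 99.0%

99.0


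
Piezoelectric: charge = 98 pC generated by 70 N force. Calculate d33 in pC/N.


d33 = 98 / 70 = 1.4 pC/N

1.4


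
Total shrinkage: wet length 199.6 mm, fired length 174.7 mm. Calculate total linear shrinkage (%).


TS = (199.6 - 174.7) / 199.6 * 100 = 12.47%

12.47


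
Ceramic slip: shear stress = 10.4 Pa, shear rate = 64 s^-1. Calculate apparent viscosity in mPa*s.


eta = tau/gamma * 1000 = 10.4/64 * 1000 = 162.5 mPa*s

162.5


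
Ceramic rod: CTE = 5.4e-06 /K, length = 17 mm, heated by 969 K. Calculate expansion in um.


dL = 5.4e-06 * 17 * 969 * 1000 = 88.954 um

88.954


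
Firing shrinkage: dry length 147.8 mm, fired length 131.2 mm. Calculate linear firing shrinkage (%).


FS = (147.8 - 131.2) / 147.8 * 100 = 11.23%

11.23


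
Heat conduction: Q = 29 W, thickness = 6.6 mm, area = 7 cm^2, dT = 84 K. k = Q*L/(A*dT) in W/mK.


k = 29*6.6/1000/(7/10000*84) = 3.26 W/mK

3.26


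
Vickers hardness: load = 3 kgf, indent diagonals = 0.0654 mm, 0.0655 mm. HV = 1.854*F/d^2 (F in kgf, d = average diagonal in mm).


d_avg = (0.0654+0.0655)/2 = 0.06545 mm
HV = 1.854*3/0.06545^2 = 1298

1298


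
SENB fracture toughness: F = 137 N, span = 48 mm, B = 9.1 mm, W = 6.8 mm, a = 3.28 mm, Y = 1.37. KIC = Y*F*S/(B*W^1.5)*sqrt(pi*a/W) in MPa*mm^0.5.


KIC = 1.37*137*48/(9.1*6.8^1.5)*sqrt(pi*3.28/6.8) = 68.73

68.73


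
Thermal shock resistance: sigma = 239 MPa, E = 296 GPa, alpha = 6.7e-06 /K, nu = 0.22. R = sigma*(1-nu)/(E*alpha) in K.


R = 239*(1-0.22)/(296*1000*6.7e-06) = 94 K

94


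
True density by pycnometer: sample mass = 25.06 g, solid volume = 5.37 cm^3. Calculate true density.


TD = 25.06 / 5.37 = 4.667 g/cm^3

4.667


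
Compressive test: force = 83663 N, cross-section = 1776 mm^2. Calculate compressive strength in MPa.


CS = 83663 / 1776 = 47.1 MPa

47.1


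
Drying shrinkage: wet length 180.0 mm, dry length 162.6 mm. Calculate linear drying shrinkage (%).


DS = (180.0 - 162.6) / 180.0 * 100 = 9.67%

9.67


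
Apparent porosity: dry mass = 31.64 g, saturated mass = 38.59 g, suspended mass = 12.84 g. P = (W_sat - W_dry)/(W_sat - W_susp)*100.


P = (38.59 - 31.64) / (38.59 - 12.84) * 100 = 6.95 / 25.75 * 100 = 27.0%

27.0


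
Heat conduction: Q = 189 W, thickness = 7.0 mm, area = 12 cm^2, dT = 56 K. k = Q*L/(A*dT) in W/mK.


k = 189*7.0/1000/(12/10000*56) = 19.69 W/mK

19.69


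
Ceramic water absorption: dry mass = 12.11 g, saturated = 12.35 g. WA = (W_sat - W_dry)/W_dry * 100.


WA = (12.35 - 12.11) / 12.11 * 100 = 1.98%

1.98


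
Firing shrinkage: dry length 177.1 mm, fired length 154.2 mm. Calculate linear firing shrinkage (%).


FS = (177.1 - 154.2) / 177.1 * 100 = 12.93%

12.93


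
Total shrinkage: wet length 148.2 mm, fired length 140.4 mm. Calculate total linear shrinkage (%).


TS = (148.2 - 140.4) / 148.2 * 100 = 5.26%

5.26


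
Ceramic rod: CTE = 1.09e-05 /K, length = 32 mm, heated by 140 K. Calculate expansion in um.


dL = 1.09e-05 * 32 * 140 * 1000 = 48.832 um

48.832


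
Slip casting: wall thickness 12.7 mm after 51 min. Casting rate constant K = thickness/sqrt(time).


K = 12.7 / sqrt(51) = 12.7 / 7.1414 = 1.778 mm/min^0.5

1.778


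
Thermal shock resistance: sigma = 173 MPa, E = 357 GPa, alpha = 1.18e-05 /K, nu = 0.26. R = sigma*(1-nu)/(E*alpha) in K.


R = 173*(1-0.26)/(357*1000*1.18e-05) = 30 K

30


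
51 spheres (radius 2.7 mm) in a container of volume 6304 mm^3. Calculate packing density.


V_sphere = 4/3*pi*2.7^3 = 82.448 mm^3
Total V = 51*82.448 = 4204.848 mm^3
PD = 4204.848 / 6304 = 0.667

0.667


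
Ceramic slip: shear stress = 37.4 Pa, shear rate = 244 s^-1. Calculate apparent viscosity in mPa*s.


eta = tau/gamma * 1000 = 37.4/244 * 1000 = 153.3 mPa*s

153.3


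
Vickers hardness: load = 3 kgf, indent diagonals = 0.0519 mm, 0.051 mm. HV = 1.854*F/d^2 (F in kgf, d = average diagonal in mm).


d_avg = (0.0519+0.051)/2 = 0.05145 mm
HV = 1.854*3/0.05145^2 = 2101

2101


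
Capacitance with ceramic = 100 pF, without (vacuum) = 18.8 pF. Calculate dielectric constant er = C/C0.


er = 100 / 18.8 = 5.32

5.32


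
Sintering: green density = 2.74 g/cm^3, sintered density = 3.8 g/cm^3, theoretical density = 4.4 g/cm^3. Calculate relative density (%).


Relative = 3.8 / 4.4 * 100 = 86.4%

86.4


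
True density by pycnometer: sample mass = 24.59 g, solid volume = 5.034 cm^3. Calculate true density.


TD = 24.59 / 5.034 = 4.885 g/cm^3

4.885


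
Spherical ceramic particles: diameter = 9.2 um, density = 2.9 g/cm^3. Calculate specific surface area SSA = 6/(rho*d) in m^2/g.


SSA = 6 / (2.9 * 9.2) = 0.225 m^2/g

0.225


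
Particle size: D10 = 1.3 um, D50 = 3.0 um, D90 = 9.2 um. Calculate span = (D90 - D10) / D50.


Span = (9.2 - 1.3) / 3.0 = 7.9 / 3.0 = 2.633

2.633


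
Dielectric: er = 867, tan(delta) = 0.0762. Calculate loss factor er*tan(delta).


Loss = 867 * 0.0762 = 66.065

66.065


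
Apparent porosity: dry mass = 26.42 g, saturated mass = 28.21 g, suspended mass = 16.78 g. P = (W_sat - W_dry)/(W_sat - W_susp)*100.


P = (28.21 - 26.42) / (28.21 - 16.78) * 100 = 1.79 / 11.43 * 100 = 15.7%

15.7


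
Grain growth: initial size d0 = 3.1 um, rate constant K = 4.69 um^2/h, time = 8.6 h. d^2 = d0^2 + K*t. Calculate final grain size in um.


d^2 = 3.1^2 + 4.69*8.6 = 49.944
d = sqrt(49.944) = 7.07 um

7.07


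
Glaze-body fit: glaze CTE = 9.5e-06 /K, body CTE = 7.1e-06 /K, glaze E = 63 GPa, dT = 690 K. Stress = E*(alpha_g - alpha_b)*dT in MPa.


Stress = 63*1000*(9.5e-06 - 7.1e-06)*690 = 104.3 MPa

104.3


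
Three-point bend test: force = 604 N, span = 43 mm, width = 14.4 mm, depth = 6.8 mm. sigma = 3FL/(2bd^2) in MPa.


sigma = 3*604*43/(2*14.4*6.8^2) = 58.5 MPa

58.5


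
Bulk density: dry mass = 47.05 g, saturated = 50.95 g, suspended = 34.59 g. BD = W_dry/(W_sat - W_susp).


BD = 47.05 / (50.95 - 34.59) = 47.05 / 16.36 = 2.876 g/cm^3

2.876


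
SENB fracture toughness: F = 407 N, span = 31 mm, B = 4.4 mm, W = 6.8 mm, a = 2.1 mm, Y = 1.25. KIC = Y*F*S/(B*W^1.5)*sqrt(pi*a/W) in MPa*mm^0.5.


KIC = 1.25*407*31/(4.4*6.8^1.5)*sqrt(pi*2.1/6.8) = 199.1

199.1


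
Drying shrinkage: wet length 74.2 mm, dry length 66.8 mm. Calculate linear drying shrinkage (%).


DS = (74.2 - 66.8) / 74.2 * 100 = 9.97%

9.97


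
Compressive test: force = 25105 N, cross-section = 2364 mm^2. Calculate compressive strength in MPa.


CS = 25105 / 2364 = 10.6 MPa

10.6


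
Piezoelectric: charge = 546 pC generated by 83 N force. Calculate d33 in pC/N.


d33 = 546 / 83 = 6.6 pC/N

6.6


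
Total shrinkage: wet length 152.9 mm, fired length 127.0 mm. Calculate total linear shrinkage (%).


TS = (152.9 - 127.0) / 152.9 * 100 = 16.94%

16.94


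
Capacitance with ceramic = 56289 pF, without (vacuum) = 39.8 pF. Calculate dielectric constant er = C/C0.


er = 56289 / 39.8 = 1414.3

1414.3


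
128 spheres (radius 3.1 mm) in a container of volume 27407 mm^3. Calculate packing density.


V_sphere = 4/3*pi*3.1^3 = 124.7882 mm^3
Total V = 128*124.7882 = 15972.8896 mm^3
PD = 15972.8896 / 27407 = 0.583

0.583


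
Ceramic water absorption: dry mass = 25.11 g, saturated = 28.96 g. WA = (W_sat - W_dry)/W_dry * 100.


WA = (28.96 - 25.11) / 25.11 * 100 = 15.33%

15.33


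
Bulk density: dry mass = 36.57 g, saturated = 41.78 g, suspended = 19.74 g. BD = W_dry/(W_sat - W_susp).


BD = 36.57 / (41.78 - 19.74) = 36.57 / 22.04 = 1.659 g/cm^3

1.659


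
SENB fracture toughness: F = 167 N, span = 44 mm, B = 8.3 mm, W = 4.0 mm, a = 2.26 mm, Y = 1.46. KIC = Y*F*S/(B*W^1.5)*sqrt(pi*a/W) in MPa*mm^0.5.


KIC = 1.46*167*44/(8.3*4.0^1.5)*sqrt(pi*2.26/4.0) = 215.25

215.25


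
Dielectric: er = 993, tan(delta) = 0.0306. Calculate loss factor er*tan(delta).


Loss = 993 * 0.0306 = 30.386

30.386


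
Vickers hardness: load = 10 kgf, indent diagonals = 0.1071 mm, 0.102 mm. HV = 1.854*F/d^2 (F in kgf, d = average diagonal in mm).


d_avg = (0.1071+0.102)/2 = 0.10455 mm
HV = 1.854*10/0.10455^2 = 1696

1696


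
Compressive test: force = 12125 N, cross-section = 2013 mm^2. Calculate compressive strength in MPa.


CS = 12125 / 2013 = 6.0 MPa

6.0


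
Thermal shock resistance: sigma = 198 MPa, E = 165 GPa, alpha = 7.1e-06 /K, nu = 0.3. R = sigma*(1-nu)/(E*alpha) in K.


R = 198*(1-0.3)/(165*1000*7.1e-06) = 118 K

118


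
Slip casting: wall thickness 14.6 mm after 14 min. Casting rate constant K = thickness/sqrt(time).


K = 14.6 / sqrt(14) = 14.6 / 3.7417 = 3.902 mm/min^0.5

3.902


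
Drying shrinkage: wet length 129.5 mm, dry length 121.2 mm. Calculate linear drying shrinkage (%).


DS = (129.5 - 121.2) / 129.5 * 100 = 6.41%

6.41


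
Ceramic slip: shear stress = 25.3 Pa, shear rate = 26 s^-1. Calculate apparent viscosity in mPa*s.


eta = tau/gamma * 1000 = 25.3/26 * 1000 = 973.1 mPa*s

973.1


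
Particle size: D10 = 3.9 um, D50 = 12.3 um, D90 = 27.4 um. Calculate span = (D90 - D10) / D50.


Span = (27.4 - 3.9) / 12.3 = 23.5 / 12.3 = 1.911

1.911


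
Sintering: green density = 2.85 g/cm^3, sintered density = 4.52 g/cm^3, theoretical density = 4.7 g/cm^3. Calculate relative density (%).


Relative = 4.52 / 4.7 * 100 = 96.2%

96.2


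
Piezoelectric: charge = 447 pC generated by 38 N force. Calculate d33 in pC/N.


d33 = 447 / 38 = 11.8 pC/N

11.8


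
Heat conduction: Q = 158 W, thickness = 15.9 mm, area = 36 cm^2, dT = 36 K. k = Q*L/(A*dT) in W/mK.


k = 158*15.9/1000/(36/10000*36) = 19.38 W/mK

19.38


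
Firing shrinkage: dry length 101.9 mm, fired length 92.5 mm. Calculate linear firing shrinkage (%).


FS = (101.9 - 92.5) / 101.9 * 100 = 9.22%

9.22


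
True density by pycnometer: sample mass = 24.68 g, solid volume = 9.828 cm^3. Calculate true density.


TD = 24.68 / 9.828 = 2.511 g/cm^3

2.511


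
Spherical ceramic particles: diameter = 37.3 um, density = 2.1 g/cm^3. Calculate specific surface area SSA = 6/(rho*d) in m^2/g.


SSA = 6 / (2.1 * 37.3) = 0.077 m^2/g

0.077


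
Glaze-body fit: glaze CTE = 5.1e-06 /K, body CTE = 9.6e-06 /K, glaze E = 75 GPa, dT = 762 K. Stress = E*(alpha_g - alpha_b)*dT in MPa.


Stress = 75*1000*(5.1e-06 - 9.6e-06)*762 = -257.2 MPa

-257.2


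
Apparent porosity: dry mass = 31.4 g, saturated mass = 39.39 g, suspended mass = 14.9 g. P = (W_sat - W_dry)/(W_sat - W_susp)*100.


P = (39.39 - 31.4) / (39.39 - 14.9) * 100 = 7.99 / 24.49 * 100 = 32.6%

32.6


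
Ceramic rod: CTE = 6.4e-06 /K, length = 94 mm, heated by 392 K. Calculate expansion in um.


dL = 6.4e-06 * 94 * 392 * 1000 = 235.827 um

235.827


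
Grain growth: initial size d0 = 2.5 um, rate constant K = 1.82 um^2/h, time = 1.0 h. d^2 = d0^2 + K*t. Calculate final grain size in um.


d^2 = 2.5^2 + 1.82*1.0 = 8.07
d = sqrt(8.07) = 2.84 um

2.84


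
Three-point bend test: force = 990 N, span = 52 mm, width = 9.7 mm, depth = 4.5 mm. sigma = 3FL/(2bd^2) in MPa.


sigma = 3*990*52/(2*9.7*4.5^2) = 393.1 MPa

393.1


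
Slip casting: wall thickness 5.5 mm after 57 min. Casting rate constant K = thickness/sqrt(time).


K = 5.5 / sqrt(57) = 5.5 / 7.5498 = 0.728 mm/min^0.5

0.728


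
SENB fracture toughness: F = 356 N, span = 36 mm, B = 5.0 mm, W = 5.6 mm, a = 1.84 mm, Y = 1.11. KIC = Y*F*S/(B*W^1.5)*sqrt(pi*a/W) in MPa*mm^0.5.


KIC = 1.11*356*36/(5.0*5.6^1.5)*sqrt(pi*1.84/5.6) = 218.13

218.13


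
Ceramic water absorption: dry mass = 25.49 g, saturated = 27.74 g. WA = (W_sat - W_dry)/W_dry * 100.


WA = (27.74 - 25.49) / 25.49 * 100 = 8.83%

8.83


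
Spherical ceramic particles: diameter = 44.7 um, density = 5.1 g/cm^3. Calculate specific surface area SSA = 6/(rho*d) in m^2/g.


SSA = 6 / (5.1 * 44.7) = 0.026 m^2/g

0.026


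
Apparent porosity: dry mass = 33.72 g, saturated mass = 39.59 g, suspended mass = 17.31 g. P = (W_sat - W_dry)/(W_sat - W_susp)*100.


P = (39.59 - 33.72) / (39.59 - 17.31) * 100 = 5.87 / 22.28 * 100 = 26.3%

26.3


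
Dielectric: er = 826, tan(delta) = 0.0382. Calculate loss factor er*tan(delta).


Loss = 826 * 0.0382 = 31.553

31.553


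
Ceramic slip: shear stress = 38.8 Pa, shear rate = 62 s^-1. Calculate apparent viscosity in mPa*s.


eta = tau/gamma * 1000 = 38.8/62 * 1000 = 625.8 mPa*s

625.8


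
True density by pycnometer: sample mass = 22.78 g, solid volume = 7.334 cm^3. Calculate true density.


TD = 22.78 / 7.334 = 3.106 g/cm^3

3.106


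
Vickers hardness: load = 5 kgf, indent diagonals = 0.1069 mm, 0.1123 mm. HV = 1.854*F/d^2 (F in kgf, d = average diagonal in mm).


d_avg = (0.1069+0.1123)/2 = 0.1096 mm
HV = 1.854*5/0.1096^2 = 772

772


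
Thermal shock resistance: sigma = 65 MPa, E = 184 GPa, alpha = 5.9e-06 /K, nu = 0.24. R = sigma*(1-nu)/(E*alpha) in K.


R = 65*(1-0.24)/(184*1000*5.9e-06) = 46 K

46


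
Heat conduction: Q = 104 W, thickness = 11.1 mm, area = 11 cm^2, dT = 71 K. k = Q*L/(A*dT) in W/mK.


k = 104*11.1/1000/(11/10000*71) = 14.78 W/mK

14.78


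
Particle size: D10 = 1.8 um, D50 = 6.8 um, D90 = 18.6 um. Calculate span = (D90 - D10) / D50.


Span = (18.6 - 1.8) / 6.8 = 16.8 / 6.8 = 2.471

2.471


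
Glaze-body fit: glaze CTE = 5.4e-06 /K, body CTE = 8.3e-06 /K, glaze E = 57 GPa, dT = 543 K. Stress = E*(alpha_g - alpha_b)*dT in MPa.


Stress = 57*1000*(5.4e-06 - 8.3e-06)*543 = -89.8 MPa

-89.8


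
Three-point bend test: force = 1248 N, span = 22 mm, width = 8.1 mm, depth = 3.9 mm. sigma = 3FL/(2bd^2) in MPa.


sigma = 3*1248*22/(2*8.1*3.9^2) = 334.3 MPa

334.3


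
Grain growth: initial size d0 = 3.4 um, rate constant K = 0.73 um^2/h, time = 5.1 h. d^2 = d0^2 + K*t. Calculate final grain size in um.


d^2 = 3.4^2 + 0.73*5.1 = 15.283
d = sqrt(15.283) = 3.91 um

3.91


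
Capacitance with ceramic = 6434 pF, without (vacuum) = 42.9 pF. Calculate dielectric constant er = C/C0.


er = 6434 / 42.9 = 149.98

149.98


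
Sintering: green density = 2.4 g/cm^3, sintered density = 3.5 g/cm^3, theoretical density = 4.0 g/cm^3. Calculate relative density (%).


Relative = 3.5 / 4.0 * 100 = 87.5%

87.5


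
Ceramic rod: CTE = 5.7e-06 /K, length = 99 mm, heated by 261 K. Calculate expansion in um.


dL = 5.7e-06 * 99 * 261 * 1000 = 147.282 um

147.282


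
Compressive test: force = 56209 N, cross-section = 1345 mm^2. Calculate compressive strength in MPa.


CS = 56209 / 1345 = 41.8 MPa

41.8


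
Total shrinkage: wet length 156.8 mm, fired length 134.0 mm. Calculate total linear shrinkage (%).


TS = (156.8 - 134.0) / 156.8 * 100 = 14.54%

14.54


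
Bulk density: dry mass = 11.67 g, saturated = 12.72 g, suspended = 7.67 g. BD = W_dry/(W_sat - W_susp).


BD = 11.67 / (12.72 - 7.67) = 11.67 / 5.05 = 2.311 g/cm^3

2.311


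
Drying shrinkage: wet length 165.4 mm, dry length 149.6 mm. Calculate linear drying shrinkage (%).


DS = (165.4 - 149.6) / 165.4 * 100 = 9.55%

9.55


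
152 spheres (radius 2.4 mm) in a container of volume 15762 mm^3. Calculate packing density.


V_sphere = 4/3*pi*2.4^3 = 57.9058 mm^3
Total V = 152*57.9058 = 8801.6816 mm^3
PD = 8801.6816 / 15762 = 0.558

0.558


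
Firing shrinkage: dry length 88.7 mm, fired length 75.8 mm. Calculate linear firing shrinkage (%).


FS = (88.7 - 75.8) / 88.7 * 100 = 14.54%

14.54


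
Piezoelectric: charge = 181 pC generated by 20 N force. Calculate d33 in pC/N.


d33 = 181 / 20 = 9.1 pC/N

9.1


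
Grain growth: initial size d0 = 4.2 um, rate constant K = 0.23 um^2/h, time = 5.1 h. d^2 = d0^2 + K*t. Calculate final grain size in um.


d^2 = 4.2^2 + 0.23*5.1 = 18.813
d = sqrt(18.813) = 4.34 um

4.34


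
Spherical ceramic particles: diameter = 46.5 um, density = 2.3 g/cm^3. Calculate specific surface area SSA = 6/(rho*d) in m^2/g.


SSA = 6 / (2.3 * 46.5) = 0.056 m^2/g

0.056


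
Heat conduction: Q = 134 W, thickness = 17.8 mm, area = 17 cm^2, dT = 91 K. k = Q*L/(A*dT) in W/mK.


k = 134*17.8/1000/(17/10000*91) = 15.42 W/mK

15.42


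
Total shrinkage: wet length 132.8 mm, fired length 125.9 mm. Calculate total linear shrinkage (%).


TS = (132.8 - 125.9) / 132.8 * 100 = 5.2%

5.2


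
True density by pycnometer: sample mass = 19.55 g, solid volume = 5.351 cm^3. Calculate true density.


TD = 19.55 / 5.351 = 3.654 g/cm^3

3.654


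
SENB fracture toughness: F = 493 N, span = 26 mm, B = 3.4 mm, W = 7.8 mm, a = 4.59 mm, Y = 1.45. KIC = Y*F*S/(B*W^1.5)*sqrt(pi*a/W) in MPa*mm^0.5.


KIC = 1.45*493*26/(3.4*7.8^1.5)*sqrt(pi*4.59/7.8) = 341.19

341.19


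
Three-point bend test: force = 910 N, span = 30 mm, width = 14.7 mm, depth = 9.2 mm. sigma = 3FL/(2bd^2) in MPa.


sigma = 3*910*30/(2*14.7*9.2^2) = 32.9 MPa

32.9


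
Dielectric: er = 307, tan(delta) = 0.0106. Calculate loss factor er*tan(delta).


Loss = 307 * 0.0106 = 3.254

3.254


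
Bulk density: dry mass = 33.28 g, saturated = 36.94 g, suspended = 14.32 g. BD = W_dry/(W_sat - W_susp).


BD = 33.28 / (36.94 - 14.32) = 33.28 / 22.62 = 1.471 g/cm^3

1.471


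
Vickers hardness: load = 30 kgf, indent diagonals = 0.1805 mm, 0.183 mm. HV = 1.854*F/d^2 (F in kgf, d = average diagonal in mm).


d_avg = (0.1805+0.183)/2 = 0.18175 mm
HV = 1.854*30/0.18175^2 = 1684

1684


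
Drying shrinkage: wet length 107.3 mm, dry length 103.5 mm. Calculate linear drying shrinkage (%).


DS = (107.3 - 103.5) / 107.3 * 100 = 3.54%

3.54


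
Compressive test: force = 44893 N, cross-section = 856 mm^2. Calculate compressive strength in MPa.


CS = 44893 / 856 = 52.4 MPa

52.4


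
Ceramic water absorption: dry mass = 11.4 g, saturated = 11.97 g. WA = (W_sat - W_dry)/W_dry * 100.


WA = (11.97 - 11.4) / 11.4 * 100 = 5.0%

5.0


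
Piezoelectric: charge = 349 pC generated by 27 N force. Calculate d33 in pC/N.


d33 = 349 / 27 = 12.9 pC/N

12.9


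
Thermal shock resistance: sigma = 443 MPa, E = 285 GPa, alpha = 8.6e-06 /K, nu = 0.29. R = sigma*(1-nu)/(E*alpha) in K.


R = 443*(1-0.29)/(285*1000*8.6e-06) = 128 K

128


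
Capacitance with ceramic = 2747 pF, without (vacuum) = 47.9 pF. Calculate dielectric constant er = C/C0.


er = 2747 / 47.9 = 57.35

57.35


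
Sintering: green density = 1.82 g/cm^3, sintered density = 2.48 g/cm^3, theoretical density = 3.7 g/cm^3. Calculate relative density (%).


Relative = 2.48 / 3.7 * 100 = 67.0%

67.0


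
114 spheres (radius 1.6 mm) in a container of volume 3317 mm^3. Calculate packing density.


V_sphere = 4/3*pi*1.6^3 = 17.1573 mm^3
Total V = 114*17.1573 = 1955.9322 mm^3
PD = 1955.9322 / 3317 = 0.59

0.59


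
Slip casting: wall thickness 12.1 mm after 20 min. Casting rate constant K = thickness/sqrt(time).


K = 12.1 / sqrt(20) = 12.1 / 4.4721 = 2.706 mm/min^0.5

2.706


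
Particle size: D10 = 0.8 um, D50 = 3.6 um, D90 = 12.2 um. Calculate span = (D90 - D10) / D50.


Span = (12.2 - 0.8) / 3.6 = 11.4 / 3.6 = 3.167

3.167


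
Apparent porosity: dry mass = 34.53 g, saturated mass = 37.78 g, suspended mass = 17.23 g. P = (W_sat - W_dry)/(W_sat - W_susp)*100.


P = (37.78 - 34.53) / (37.78 - 17.23) * 100 = 3.25 / 20.55 * 100 = 15.8%

15.8


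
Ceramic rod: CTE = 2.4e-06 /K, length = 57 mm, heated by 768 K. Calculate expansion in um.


dL = 2.4e-06 * 57 * 768 * 1000 = 105.062 um

105.062


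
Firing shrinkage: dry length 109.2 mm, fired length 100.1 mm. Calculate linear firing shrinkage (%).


FS = (109.2 - 100.1) / 109.2 * 100 = 8.33%

8.33


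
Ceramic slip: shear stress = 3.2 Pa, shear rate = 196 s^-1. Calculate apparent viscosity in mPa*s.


eta = tau/gamma * 1000 = 3.2/196 * 1000 = 16.3 mPa*s

16.3
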